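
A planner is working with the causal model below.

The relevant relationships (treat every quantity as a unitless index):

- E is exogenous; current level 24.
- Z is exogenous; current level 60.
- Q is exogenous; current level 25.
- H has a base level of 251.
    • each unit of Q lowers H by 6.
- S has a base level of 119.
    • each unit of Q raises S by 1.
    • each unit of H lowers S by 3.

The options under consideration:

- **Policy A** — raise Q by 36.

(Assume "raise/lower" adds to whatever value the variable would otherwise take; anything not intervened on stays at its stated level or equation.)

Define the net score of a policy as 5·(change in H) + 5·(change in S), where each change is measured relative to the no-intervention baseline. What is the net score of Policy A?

2340

Baseline:
  Q = 25
  H = 251 − 6·25 = 101
  S = 119 + 25 − 3·101 = -159
Policy A (Q + 36):
  Q = 25 + 36 = 61
  H = 251 − 6·61 = -115
  S = 119 + 61 − 3·(-115) = 525
ΔH = -115 − 101 = -216; ΔS = 525 − (-159) = 684
Score = 5·(-216) + 5·684 = 2340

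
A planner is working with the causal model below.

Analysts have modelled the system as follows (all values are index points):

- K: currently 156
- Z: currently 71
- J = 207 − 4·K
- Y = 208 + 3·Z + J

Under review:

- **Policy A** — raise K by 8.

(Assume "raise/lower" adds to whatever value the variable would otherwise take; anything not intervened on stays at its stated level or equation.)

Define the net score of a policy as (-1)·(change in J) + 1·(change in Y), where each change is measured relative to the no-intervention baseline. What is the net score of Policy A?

0

Baseline:
  K = 156
  Z = 71
  J = 207 − 4·156 = -417
  Y = 208 + 3·71 + (-417) = 4
Policy A (K + 8):
  K = 156 + 8 = 164
  Z = 71
  J = 207 − 4·164 = -449
  Y = 208 + 3·71 + (-449) = -28
ΔJ = -449 − (-417) = -32; ΔY = -28 − 4 = -32
Score = (-1)·(-32) + 1·(-32) = 0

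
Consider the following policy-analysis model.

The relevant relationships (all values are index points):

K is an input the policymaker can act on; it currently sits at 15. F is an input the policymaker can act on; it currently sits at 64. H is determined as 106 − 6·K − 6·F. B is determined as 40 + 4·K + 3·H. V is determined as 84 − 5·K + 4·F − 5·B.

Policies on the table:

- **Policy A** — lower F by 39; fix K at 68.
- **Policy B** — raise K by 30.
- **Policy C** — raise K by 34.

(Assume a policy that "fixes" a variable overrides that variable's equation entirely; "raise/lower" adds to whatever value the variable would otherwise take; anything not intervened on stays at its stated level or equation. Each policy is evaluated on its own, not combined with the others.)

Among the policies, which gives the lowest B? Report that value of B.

Policy A (F − 39, K := 68):
  K = 68
  F = 64 − 39 = 25
  H = 106 − 6·68 − 6·25 = -452
  B = 40 + 4·68 + 3·(-452) = -1044
Policy B (K + 30):
  K = 15 + 30 = 45
  F = 64
  H = 106 − 6·45 − 6·64 = -548
  B = 40 + 4·45 + 3·(-548) = -1424
Policy C (K + 34):
  K = 15 + 34 = 49
  F = 64
  H = 106 − 6·49 − 6·64 = -572
  B = 40 + 4·49 + 3·(-572) = -1480
Comparing — Policy A: B=-1044, Policy B: B=-1424, Policy C: B=-1480. Lowest is -1480 (Policy C).

-1480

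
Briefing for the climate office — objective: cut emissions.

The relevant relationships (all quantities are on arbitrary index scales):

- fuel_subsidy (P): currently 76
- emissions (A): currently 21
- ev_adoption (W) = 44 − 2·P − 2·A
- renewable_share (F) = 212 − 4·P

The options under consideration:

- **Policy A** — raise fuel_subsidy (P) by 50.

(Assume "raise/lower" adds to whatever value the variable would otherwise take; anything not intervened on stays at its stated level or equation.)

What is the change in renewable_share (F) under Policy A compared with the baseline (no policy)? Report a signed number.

-200

Baseline:
  P = 76
  F = 212 − 4·76 = -92
Policy A (P + 50):
  P = 76 + 50 = 126
  F = 212 − 4·126 = -292
Change in F: -292 − (-92) = -200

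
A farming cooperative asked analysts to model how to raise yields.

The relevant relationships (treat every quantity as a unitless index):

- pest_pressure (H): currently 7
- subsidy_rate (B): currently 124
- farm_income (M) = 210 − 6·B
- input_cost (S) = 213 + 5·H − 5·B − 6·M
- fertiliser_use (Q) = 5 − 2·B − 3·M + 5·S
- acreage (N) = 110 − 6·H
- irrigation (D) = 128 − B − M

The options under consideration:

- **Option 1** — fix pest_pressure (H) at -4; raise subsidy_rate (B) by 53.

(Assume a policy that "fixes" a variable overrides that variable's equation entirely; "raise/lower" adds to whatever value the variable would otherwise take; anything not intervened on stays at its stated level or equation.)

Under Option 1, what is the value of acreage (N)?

134

Option 1 (H := -4, B + 53):
  H = -4
  N = 110 − 6·(-4) = 134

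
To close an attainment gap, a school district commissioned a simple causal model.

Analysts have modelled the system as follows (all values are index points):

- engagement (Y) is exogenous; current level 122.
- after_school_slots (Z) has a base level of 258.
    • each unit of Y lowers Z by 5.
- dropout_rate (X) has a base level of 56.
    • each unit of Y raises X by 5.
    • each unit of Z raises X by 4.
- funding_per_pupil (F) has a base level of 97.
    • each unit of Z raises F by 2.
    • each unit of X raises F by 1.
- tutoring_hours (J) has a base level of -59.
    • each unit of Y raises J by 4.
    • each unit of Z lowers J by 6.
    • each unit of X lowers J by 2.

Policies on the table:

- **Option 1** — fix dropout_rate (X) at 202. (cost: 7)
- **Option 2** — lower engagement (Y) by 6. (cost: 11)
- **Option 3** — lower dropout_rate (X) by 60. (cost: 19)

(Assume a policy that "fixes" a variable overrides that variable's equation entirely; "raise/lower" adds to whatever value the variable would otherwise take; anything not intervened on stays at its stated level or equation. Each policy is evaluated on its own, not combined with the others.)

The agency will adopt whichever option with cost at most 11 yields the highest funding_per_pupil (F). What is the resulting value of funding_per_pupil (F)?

Option 1 (X := 202):
  Y = 122
  Z = 258 − 5·122 = -352
  X = 202
  F = 97 + 2·(-352) + 202 = -405
Option 2 (Y − 6):
  Y = 122 − 6 = 116
  Z = 258 − 5·116 = -322
  X = 56 + 5·116 + 4·(-322) = -652
  F = 97 + 2·(-322) + (-652) = -1199
Comparing — Option 1: F=-405, Option 2: F=-1199. Highest is -405 (Option 1).

-405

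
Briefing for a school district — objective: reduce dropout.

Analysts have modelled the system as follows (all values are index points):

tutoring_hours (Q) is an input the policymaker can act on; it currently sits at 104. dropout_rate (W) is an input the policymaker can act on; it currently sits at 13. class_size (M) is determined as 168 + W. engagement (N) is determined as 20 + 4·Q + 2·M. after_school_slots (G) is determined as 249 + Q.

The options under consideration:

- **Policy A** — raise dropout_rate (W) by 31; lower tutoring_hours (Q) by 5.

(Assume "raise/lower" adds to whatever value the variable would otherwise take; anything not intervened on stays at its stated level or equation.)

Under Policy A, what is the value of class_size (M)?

212

Policy A (W + 31, Q − 5):
  W = 13 + 31 = 44
  M = 168 + 44 = 212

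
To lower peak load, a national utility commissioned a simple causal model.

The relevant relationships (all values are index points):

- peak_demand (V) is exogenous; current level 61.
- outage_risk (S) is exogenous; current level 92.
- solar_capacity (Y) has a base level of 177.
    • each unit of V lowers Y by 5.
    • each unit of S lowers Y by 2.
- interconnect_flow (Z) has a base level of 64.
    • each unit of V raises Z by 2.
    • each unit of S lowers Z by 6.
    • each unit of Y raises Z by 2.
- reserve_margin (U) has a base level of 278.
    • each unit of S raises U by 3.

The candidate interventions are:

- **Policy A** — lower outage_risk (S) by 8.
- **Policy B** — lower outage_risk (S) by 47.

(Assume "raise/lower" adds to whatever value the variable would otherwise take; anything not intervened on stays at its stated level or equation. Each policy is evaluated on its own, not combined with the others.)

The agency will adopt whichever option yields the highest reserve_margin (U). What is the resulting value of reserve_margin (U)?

530

Policy A (S − 8):
  S = 92 − 8 = 84
  U = 278 + 3·84 = 530
Policy B (S − 47):
  S = 92 − 47 = 45
  U = 278 + 3·45 = 413
Comparing — Policy A: U=530, Policy B: U=413. Highest is 530 (Policy A).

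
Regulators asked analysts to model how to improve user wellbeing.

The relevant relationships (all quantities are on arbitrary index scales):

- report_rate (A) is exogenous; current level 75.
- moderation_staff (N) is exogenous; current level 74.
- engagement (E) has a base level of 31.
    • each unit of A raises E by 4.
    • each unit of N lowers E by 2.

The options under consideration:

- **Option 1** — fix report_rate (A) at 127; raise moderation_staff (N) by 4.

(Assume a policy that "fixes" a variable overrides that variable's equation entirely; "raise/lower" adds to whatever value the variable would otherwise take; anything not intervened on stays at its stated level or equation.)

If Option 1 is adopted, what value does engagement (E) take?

Option 1 (A := 127, N + 4):
  A = 127
  N = 74 + 4 = 78
  E = 31 + 4·127 − 2·78 = 383

383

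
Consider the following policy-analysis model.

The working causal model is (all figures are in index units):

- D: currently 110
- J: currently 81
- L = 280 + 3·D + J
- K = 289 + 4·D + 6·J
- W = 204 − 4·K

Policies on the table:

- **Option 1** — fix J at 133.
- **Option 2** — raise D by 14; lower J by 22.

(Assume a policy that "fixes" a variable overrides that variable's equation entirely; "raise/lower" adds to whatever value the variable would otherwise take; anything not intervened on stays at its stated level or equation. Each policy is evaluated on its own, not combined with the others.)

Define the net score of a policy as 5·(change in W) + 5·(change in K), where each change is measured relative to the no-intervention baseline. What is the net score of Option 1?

Baseline:
  D = 110
  J = 81
  K = 289 + 4·110 + 6·81 = 1215
  W = 204 − 4·1215 = -4656
Option 1 (J := 133):
  D = 110
  J = 133
  K = 289 + 4·110 + 6·133 = 1527
  W = 204 − 4·1527 = -5904
ΔW = -5904 − (-4656) = -1248; ΔK = 1527 − 1215 = 312
Score = 5·(-1248) + 5·312 = -4680

-4680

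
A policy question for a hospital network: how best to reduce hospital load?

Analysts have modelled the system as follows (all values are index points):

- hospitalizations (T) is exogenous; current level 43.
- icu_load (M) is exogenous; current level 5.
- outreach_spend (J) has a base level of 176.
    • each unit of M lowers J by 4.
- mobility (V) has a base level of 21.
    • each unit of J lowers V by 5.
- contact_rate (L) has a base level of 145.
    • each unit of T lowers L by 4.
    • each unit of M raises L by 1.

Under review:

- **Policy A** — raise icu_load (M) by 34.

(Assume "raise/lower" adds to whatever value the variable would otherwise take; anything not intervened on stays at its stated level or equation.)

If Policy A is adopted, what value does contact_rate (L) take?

Policy A (M + 34):
  T = 43
  M = 5 + 34 = 39
  L = 145 − 4·43 + 39 = 12

12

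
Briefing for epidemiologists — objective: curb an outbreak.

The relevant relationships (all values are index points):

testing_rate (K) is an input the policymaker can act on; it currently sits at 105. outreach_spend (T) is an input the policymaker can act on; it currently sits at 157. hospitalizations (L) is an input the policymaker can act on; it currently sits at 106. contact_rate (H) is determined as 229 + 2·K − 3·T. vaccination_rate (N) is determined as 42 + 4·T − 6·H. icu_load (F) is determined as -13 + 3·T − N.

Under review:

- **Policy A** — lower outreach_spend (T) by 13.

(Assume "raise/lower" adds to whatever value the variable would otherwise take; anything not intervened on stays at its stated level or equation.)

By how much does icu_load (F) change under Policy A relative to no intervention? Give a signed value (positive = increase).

Baseline:
  K = 105
  T = 157
  H = 229 + 2·105 − 3·157 = -32
  N = 42 + 4·157 − 6·(-32) = 862
  F = -13 + 3·157 − 862 = -404
Policy A (T − 13):
  K = 105
  T = 157 − 13 = 144
  H = 229 + 2·105 − 3·144 = 7
  N = 42 + 4·144 − 6·7 = 576
  F = -13 + 3·144 − 576 = -157
Change in F: -157 − (-404) = 247

247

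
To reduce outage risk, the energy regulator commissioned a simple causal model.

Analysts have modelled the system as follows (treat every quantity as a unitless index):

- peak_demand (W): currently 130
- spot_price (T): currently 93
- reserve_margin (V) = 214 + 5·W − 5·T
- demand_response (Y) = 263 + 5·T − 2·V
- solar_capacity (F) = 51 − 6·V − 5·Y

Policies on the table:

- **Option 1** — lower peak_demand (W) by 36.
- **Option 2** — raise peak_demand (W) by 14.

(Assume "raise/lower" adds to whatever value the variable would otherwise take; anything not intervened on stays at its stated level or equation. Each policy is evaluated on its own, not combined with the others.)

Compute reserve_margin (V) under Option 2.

Option 2 (W + 14):
  W = 130 + 14 = 144
  T = 93
  V = 214 + 5·144 − 5·93 = 469

469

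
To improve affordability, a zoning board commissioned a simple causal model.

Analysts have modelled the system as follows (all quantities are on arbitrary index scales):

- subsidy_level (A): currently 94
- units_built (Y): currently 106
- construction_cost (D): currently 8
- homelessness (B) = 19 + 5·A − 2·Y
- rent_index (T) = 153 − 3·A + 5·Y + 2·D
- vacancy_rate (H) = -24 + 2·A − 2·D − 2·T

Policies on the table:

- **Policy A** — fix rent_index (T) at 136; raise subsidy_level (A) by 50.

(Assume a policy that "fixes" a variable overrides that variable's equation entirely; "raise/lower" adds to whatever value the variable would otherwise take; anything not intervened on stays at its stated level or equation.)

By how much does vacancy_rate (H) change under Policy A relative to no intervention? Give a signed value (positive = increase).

Baseline:
  A = 94
  Y = 106
  D = 8
  T = 153 − 3·94 + 5·106 + 2·8 = 417
  H = -24 + 2·94 − 2·8 − 2·417 = -686
Policy A (T := 136, A + 50):
  A = 94 + 50 = 144
  Y = 106
  D = 8
  T = 136
  H = -24 + 2·144 − 2·8 − 2·136 = -24
Change in H: -24 − (-686) = 662

662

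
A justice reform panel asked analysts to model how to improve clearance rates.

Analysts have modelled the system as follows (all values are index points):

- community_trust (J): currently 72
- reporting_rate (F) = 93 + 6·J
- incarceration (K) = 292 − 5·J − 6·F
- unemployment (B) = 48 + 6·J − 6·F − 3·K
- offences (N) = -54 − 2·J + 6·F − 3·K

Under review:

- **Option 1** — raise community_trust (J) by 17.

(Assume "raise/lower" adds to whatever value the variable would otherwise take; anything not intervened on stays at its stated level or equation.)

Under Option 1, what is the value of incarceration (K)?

-3915

Option 1 (J + 17):
  J = 72 + 17 = 89
  F = 93 + 6·89 = 627
  K = 292 − 5·89 − 6·627 = -3915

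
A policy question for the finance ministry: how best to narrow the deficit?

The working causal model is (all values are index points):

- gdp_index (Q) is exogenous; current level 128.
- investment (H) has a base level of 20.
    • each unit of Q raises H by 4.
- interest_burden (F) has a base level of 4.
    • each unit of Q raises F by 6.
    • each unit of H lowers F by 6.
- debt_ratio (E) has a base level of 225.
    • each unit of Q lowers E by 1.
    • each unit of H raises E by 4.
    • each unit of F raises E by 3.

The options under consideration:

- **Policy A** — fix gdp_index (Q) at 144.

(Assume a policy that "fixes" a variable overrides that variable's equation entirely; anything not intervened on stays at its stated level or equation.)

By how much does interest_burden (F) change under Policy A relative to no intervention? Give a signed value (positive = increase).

Baseline:
  Q = 128
  H = 20 + 4·128 = 532
  F = 4 + 6·128 − 6·532 = -2420
Policy A (Q := 144):
  Q = 144
  H = 20 + 4·144 = 596
  F = 4 + 6·144 − 6·596 = -2708
Change in F: -2708 − (-2420) = -288

-288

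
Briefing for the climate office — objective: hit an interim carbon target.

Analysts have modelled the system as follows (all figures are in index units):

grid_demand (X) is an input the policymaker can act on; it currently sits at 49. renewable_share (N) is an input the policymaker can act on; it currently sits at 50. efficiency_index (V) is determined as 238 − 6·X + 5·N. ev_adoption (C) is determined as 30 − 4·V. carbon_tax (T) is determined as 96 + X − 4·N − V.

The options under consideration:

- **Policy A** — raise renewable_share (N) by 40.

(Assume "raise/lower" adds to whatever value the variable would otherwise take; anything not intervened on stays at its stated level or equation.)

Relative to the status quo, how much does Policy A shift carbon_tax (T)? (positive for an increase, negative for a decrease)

-360

Baseline:
  X = 49
  N = 50
  V = 238 − 6·49 + 5·50 = 194
  T = 96 + 49 − 4·50 − 194 = -249
Policy A (N + 40):
  X = 49
  N = 50 + 40 = 90
  V = 238 − 6·49 + 5·90 = 394
  T = 96 + 49 − 4·90 − 394 = -609
Change in T: -609 − (-249) = -360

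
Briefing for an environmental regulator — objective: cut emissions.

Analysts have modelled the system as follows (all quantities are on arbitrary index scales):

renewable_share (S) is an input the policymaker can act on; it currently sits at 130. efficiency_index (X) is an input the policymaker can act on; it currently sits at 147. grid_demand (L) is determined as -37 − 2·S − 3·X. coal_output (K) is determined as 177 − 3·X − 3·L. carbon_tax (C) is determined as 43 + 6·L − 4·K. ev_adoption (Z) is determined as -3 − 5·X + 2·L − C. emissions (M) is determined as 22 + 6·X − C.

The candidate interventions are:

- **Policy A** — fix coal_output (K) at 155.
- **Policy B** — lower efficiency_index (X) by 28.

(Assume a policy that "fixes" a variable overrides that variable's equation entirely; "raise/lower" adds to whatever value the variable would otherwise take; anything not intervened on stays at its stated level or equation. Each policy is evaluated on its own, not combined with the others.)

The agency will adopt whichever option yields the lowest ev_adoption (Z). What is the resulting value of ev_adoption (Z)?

2791

Policy A (K := 155):
  S = 130
  X = 147
  L = -37 − 2·130 − 3·147 = -738
  K = 155
  C = 43 + 6·(-738) − 4·155 = -5005
  Z = -3 − 5·147 + 2·(-738) − (-5005) = 2791
Policy B (X − 28):
  S = 130
  X = 147 − 28 = 119
  L = -37 − 2·130 − 3·119 = -654
  K = 177 − 3·119 − 3·(-654) = 1782
  C = 43 + 6·(-654) − 4·1782 = -11009
  Z = -3 − 5·119 + 2·(-654) − (-11009) = 9103
Comparing — Policy A: Z=2791, Policy B: Z=9103. Lowest is 2791 (Policy A).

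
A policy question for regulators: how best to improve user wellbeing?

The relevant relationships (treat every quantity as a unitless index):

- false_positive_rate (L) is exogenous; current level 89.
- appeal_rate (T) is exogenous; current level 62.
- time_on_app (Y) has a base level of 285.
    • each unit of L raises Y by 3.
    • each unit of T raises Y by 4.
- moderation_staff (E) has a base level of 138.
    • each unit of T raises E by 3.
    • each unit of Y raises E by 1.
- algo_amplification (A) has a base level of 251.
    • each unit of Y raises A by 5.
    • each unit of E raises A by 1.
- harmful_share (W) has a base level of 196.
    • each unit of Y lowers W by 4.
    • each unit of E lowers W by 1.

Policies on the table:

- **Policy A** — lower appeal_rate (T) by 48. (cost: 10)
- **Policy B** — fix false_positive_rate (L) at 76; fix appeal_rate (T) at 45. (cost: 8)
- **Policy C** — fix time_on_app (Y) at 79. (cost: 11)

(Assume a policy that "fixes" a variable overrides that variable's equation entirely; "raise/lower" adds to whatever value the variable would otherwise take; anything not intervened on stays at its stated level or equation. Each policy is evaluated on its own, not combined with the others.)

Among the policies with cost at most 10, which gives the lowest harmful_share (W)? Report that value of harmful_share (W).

-3542

Policy A (T − 48):
  L = 89
  T = 62 − 48 = 14
  Y = 285 + 3·89 + 4·14 = 608
  E = 138 + 3·14 + 608 = 788
  W = 196 − 4·608 − 788 = -3024
Policy B (L := 76, T := 45):
  L = 76
  T = 45
  Y = 285 + 3·76 + 4·45 = 693
  E = 138 + 3·45 + 693 = 966
  W = 196 − 4·693 − 966 = -3542
Comparing — Policy A: W=-3024, Policy B: W=-3542. Lowest is -3542 (Policy B).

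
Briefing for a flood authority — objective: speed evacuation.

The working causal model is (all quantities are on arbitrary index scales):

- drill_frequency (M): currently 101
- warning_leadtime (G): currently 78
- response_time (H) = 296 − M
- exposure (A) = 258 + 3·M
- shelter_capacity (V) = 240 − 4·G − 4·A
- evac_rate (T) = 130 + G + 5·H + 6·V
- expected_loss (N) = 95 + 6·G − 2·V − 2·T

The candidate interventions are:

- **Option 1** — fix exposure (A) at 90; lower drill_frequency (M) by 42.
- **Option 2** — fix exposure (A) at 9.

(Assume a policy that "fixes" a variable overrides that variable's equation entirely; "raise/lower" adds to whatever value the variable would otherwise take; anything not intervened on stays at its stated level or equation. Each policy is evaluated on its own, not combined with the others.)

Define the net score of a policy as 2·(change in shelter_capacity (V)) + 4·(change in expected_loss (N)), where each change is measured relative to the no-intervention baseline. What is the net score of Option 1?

Baseline:
  M = 101
  G = 78
  H = 296 − 101 = 195
  A = 258 + 3·101 = 561
  V = 240 − 4·78 − 4·561 = -2316
  T = 130 + 78 + 5·195 + 6·(-2316) = -12713
  N = 95 + 6·78 − 2·(-2316) − 2·(-12713) = 30621
Option 1 (A := 90, M − 42):
  M = 101 − 42 = 59
  G = 78
  H = 296 − 59 = 237
  A = 90
  V = 240 − 4·78 − 4·90 = -432
  T = 130 + 78 + 5·237 + 6·(-432) = -1199
  N = 95 + 6·78 − 2·(-432) − 2·(-1199) = 3825
ΔV = -432 − (-2316) = 1884; ΔN = 3825 − 30621 = -26796
Score = 2·1884 + 4·(-26796) = -103416

-103416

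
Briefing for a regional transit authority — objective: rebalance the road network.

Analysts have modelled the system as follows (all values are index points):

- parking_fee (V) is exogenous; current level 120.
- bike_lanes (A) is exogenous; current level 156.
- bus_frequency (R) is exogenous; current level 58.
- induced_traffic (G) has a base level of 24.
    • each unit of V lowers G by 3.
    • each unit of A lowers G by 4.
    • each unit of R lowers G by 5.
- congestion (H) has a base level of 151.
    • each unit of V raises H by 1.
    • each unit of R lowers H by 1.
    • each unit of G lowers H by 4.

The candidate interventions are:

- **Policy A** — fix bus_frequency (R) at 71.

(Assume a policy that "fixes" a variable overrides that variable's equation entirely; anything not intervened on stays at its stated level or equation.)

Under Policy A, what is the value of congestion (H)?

5460

Policy A (R := 71):
  V = 120
  A = 156
  R = 71
  G = 24 − 3·120 − 4·156 − 5·71 = -1315
  H = 151 + 120 − 71 − 4·(-1315) = 5460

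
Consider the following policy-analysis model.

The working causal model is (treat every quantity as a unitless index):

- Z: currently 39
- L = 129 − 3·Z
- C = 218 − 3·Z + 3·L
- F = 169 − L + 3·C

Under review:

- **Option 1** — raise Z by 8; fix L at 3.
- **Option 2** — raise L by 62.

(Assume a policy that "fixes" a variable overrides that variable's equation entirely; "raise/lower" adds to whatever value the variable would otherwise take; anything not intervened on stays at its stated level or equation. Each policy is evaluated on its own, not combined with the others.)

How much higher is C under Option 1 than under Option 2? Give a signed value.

-237

Option 1 (Z + 8, L := 3):
  Z = 39 + 8 = 47
  L = 3
  C = 218 − 3·47 + 3·3 = 86
Option 2 (L + 62):
  Z = 39
  L = 129 − 3·39 (+62 from intervention) = 74
  C = 218 − 3·39 + 3·74 = 323
C: 86 − 323 = -237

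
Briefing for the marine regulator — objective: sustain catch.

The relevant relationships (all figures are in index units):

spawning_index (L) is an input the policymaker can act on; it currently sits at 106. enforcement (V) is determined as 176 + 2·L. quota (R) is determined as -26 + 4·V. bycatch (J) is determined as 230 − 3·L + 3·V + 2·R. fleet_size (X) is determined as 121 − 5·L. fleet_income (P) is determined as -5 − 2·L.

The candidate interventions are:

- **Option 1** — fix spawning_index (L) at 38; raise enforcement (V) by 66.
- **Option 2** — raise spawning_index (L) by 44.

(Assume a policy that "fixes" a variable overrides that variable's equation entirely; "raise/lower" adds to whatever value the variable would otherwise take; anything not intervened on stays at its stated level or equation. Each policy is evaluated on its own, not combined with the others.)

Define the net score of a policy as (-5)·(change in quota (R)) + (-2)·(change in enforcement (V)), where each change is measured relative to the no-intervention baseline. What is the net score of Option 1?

1540

Baseline:
  L = 106
  V = 176 + 2·106 = 388
  R = -26 + 4·388 = 1526
Option 1 (L := 38, V + 66):
  L = 38
  V = 176 + 2·38 (+66 from intervention) = 318
  R = -26 + 4·318 = 1246
ΔR = 1246 − 1526 = -280; ΔV = 318 − 388 = -70
Score = (-5)·(-280) + (-2)·(-70) = 1540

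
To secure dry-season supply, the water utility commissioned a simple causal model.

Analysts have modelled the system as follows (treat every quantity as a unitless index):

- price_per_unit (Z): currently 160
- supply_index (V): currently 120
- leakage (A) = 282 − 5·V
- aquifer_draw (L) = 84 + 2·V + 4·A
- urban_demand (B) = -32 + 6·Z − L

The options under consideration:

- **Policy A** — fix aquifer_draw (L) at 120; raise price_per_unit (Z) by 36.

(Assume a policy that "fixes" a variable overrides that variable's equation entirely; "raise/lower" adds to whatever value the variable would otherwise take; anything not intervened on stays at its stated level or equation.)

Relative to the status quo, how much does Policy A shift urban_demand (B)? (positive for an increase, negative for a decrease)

Baseline:
  Z = 160
  V = 120
  A = 282 − 5·120 = -318
  L = 84 + 2·120 + 4·(-318) = -948
  B = -32 + 6·160 − (-948) = 1876
Policy A (L := 120, Z + 36):
  Z = 160 + 36 = 196
  V = 120
  A = 282 − 5·120 = -318
  L = 120
  B = -32 + 6·196 − 120 = 1024
Change in B: 1024 − 1876 = -852

-852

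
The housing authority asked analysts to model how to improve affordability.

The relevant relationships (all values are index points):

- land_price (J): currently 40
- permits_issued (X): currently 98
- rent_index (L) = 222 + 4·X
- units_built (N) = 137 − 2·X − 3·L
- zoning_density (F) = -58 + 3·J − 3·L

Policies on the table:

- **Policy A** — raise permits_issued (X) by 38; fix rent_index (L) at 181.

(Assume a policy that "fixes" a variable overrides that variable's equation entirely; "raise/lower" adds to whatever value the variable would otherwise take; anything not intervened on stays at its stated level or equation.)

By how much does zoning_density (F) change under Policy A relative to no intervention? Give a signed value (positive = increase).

Baseline:
  J = 40
  X = 98
  L = 222 + 4·98 = 614
  F = -58 + 3·40 − 3·614 = -1780
Policy A (X + 38, L := 181):
  J = 40
  X = 98 + 38 = 136
  L = 181
  F = -58 + 3·40 − 3·181 = -481
Change in F: -481 − (-1780) = 1299

1299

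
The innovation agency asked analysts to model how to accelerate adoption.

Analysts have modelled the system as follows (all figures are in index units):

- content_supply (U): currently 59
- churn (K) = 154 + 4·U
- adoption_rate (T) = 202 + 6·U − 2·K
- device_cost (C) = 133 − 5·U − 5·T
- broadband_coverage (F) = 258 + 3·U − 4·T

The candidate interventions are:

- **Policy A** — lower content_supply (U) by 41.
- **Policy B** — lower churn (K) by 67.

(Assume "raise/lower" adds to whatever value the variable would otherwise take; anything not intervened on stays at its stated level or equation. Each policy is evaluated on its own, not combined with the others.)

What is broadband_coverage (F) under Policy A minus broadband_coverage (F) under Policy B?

Policy A (U − 41):
  U = 59 − 41 = 18
  K = 154 + 4·18 = 226
  T = 202 + 6·18 − 2·226 = -142
  F = 258 + 3·18 − 4·(-142) = 880
Policy B (K − 67):
  U = 59
  K = 154 + 4·59 (−67 from intervention) = 323
  T = 202 + 6·59 − 2·323 = -90
  F = 258 + 3·59 − 4·(-90) = 795
F: 880 − 795 = 85

85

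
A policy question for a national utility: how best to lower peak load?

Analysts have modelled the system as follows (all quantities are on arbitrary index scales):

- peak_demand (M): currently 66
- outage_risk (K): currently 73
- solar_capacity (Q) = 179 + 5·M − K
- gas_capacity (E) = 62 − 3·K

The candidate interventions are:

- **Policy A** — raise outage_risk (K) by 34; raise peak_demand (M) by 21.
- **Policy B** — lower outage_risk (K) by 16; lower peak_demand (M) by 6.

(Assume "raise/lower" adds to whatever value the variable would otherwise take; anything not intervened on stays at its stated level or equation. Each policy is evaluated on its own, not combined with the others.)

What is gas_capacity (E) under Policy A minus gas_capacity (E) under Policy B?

Policy A (K + 34, M + 21):
  K = 73 + 34 = 107
  E = 62 − 3·107 = -259
Policy B (K − 16, M − 6):
  K = 73 − 16 = 57
  E = 62 − 3·57 = -109
E: -259 − (-109) = -150

-150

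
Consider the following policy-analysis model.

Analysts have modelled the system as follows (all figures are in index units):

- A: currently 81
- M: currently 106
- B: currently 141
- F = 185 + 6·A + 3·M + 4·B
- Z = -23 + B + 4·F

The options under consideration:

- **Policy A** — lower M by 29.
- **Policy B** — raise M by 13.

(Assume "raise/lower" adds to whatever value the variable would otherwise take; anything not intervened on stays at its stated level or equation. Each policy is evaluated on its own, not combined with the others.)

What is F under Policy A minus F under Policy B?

Policy A (M − 29):
  A = 81
  M = 106 − 29 = 77
  B = 141
  F = 185 + 6·81 + 3·77 + 4·141 = 1466
Policy B (M + 13):
  A = 81
  M = 106 + 13 = 119
  B = 141
  F = 185 + 6·81 + 3·119 + 4·141 = 1592
F: 1466 − 1592 = -126

-126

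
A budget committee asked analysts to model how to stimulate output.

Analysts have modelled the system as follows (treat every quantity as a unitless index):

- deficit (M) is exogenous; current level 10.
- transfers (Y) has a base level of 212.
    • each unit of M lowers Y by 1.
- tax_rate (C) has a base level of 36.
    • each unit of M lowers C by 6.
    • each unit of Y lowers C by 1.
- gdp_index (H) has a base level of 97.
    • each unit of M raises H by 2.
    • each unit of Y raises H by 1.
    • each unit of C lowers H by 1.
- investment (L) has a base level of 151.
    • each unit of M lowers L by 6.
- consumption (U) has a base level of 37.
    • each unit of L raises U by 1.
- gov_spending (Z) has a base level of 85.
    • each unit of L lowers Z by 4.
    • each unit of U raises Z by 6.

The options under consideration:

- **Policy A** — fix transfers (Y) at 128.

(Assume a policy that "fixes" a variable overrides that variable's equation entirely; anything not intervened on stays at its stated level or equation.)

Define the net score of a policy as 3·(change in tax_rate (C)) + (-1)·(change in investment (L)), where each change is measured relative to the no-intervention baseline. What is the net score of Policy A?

222

Baseline:
  M = 10
  Y = 212 − 10 = 202
  C = 36 − 6·10 − 202 = -226
  L = 151 − 6·10 = 91
Policy A (Y := 128):
  M = 10
  Y = 128
  C = 36 − 6·10 − 128 = -152
  L = 151 − 6·10 = 91
ΔC = -152 − (-226) = 74; ΔL = 91 − 91 = 0
Score = 3·74 + (-1)·0 = 222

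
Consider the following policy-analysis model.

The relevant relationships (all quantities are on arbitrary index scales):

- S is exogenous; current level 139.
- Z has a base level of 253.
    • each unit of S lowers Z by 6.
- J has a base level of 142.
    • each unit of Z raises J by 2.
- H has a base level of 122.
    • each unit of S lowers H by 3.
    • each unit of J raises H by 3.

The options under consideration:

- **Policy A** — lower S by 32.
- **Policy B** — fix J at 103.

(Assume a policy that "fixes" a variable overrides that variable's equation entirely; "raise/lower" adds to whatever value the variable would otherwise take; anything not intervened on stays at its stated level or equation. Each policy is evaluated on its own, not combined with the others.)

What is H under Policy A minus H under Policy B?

Policy A (S − 32):
  S = 139 − 32 = 107
  Z = 253 − 6·107 = -389
  J = 142 + 2·(-389) = -636
  H = 122 − 3·107 + 3·(-636) = -2107
Policy B (J := 103):
  S = 139
  Z = 253 − 6·139 = -581
  J = 103
  H = 122 − 3·139 + 3·103 = 14
H: -2107 − 14 = -2121

-2121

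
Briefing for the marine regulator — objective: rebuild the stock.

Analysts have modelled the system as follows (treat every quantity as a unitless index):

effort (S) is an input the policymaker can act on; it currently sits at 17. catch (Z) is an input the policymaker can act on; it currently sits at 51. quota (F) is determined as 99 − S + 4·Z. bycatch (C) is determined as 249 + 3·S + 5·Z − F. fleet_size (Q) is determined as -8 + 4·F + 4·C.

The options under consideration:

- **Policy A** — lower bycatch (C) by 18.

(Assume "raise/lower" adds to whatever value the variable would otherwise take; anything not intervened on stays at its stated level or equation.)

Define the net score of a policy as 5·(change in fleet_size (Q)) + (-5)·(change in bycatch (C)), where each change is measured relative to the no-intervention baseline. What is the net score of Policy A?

-270

Baseline:
  S = 17
  Z = 51
  F = 99 − 17 + 4·51 = 286
  C = 249 + 3·17 + 5·51 − 286 = 269
  Q = -8 + 4·286 + 4·269 = 2212
Policy A (C − 18):
  S = 17
  Z = 51
  F = 99 − 17 + 4·51 = 286
  C = 249 + 3·17 + 5·51 − 286 (−18 from intervention) = 251
  Q = -8 + 4·286 + 4·251 = 2140
ΔQ = 2140 − 2212 = -72; ΔC = 251 − 269 = -18
Score = 5·(-72) + (-5)·(-18) = -270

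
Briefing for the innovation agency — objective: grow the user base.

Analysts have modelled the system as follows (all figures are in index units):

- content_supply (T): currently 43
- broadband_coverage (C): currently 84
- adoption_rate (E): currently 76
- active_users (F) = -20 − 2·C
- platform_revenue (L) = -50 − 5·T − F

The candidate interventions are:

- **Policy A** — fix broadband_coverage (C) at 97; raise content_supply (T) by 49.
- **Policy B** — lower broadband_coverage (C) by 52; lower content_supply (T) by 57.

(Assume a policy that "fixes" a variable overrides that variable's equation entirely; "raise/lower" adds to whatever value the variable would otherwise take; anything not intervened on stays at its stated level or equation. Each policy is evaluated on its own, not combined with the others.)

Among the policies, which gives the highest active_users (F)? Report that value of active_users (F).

Policy A (C := 97, T + 49):
  C = 97
  F = -20 − 2·97 = -214
Policy B (C − 52, T − 57):
  C = 84 − 52 = 32
  F = -20 − 2·32 = -84
Comparing — Policy A: F=-214, Policy B: F=-84. Highest is -84 (Policy B).

-84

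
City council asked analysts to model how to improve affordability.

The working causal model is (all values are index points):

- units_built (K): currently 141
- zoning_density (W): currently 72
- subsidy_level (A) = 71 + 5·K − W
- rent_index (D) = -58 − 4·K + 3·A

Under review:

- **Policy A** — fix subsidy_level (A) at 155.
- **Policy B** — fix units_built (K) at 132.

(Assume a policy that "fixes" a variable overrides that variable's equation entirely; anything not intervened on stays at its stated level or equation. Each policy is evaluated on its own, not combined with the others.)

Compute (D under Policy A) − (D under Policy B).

-1548

Policy A (A := 155):
  K = 141
  W = 72
  A = 155
  D = -58 − 4·141 + 3·155 = -157
Policy B (K := 132):
  K = 132
  W = 72
  A = 71 + 5·132 − 72 = 659
  D = -58 − 4·132 + 3·659 = 1391
D: -157 − 1391 = -1548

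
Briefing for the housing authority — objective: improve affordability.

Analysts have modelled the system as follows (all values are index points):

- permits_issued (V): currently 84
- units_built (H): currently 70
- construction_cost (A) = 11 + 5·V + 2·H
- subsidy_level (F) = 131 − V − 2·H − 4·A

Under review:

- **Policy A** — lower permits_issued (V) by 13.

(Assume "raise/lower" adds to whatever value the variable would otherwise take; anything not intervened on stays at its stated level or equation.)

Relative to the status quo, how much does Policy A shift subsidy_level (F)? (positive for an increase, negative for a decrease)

273

Baseline:
  V = 84
  H = 70
  A = 11 + 5·84 + 2·70 = 571
  F = 131 − 84 − 2·70 − 4·571 = -2377
Policy A (V − 13):
  V = 84 − 13 = 71
  H = 70
  A = 11 + 5·71 + 2·70 = 506
  F = 131 − 71 − 2·70 − 4·506 = -2104
Change in F: -2104 − (-2377) = 273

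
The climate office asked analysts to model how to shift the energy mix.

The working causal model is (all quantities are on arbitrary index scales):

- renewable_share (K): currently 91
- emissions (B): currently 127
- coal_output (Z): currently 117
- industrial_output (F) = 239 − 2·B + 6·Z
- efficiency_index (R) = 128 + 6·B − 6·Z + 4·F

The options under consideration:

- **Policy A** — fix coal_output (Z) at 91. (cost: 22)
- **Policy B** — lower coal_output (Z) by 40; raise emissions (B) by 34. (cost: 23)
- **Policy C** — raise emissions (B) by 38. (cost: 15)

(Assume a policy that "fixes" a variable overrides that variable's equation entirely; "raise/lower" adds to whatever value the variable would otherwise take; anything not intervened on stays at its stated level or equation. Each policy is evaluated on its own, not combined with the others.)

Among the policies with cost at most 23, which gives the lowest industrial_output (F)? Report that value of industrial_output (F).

379

Policy A (Z := 91):
  B = 127
  Z = 91
  F = 239 − 2·127 + 6·91 = 531
Policy B (Z − 40, B + 34):
  B = 127 + 34 = 161
  Z = 117 − 40 = 77
  F = 239 − 2·161 + 6·77 = 379
Policy C (B + 38):
  B = 127 + 38 = 165
  Z = 117
  F = 239 − 2·165 + 6·117 = 611
Comparing — Policy A: F=531, Policy B: F=379, Policy C: F=611. Lowest is 379 (Policy B).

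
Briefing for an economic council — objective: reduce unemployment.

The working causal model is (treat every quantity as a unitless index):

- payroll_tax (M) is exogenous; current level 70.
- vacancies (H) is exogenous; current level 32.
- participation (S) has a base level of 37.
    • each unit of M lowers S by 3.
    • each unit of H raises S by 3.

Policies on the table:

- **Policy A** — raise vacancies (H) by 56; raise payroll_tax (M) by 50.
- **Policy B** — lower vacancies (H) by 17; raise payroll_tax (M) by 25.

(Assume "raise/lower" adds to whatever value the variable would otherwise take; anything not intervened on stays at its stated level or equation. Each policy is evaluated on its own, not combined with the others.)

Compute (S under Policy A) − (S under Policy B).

144

Policy A (H + 56, M + 50):
  M = 70 + 50 = 120
  H = 32 + 56 = 88
  S = 37 − 3·120 + 3·88 = -59
Policy B (H − 17, M + 25):
  M = 70 + 25 = 95
  H = 32 − 17 = 15
  S = 37 − 3·95 + 3·15 = -203
S: -59 − (-203) = 144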